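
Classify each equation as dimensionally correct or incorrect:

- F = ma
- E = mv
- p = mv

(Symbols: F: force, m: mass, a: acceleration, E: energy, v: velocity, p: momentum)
Dimensionally correct: F = ma, p = mv
Dimensionally incorrect: E = mv
Ordered (correct first, then incorrect): F = ma, p = mv, E = mv

- F = ma: LHS [L M T^-2], RHS [L M T^-2] → correct ✓
- E = mv: LHS [L^2 M T^-2], RHS [L M T^-1] → incorrect ✗
- p = mv: LHS [L M T^-1], RHS [L M T^-1] → correct ✓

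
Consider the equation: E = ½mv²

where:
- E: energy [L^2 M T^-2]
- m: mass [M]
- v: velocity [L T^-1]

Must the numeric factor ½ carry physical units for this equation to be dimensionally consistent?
No

E has dimensions [L^2 M T^-2] and mv² already has dimensions [L^2 M T^-2], so the equation balances without ½ contributing any dimensions. ½ is a pure (dimensionless) number; changing or removing it would not affect dimensional consistency.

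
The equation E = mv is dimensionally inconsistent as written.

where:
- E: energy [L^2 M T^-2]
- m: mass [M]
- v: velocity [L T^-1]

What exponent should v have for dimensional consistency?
The exponent of v should be 2: E = mv^2

The LHS E has dimensions [L^2 M T^-2]; v has dimensions [L T^-1].
As written, the RHS mv (exponent 1 on v) has dimensions [L M T^-1], which does not match.
With exponent 2, the RHS mv^2 has dimensions [L^2 M T^-2], matching the LHS.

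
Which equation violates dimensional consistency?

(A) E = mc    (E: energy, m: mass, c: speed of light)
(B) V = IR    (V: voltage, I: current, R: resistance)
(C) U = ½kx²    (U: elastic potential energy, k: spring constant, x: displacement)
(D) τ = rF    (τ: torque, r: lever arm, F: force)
(A) E = mc

The equation (A) E = mc is dimensionally incorrect.

LHS (E): [L^2 M T^-2]
RHS (mc): [L M T^-1] ✗

The dimensions do not match. The other three equations balance.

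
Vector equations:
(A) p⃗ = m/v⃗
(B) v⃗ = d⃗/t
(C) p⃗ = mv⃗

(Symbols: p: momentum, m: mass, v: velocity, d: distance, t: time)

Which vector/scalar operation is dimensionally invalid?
(A) p⃗ = m/v⃗

(A) p⃗ = m/v⃗: LHS [L M T^-1], RHS [L^-1 M T] ✗ — momentum is mass times velocity; should be mv⃗ (and division by a vector is undefined)
(B) v⃗ = d⃗/t: LHS [L T^-1], RHS [L T^-1] ✓ — displacement (vector) divided by time (scalar)
(C) p⃗ = mv⃗: LHS [L M T^-1], RHS [L M T^-1] ✓ — mass (scalar) times velocity (vector)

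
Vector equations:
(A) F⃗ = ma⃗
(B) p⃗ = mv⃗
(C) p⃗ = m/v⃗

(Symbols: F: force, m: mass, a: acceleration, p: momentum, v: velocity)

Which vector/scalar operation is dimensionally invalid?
(C) p⃗ = m/v⃗

(A) F⃗ = ma⃗: LHS [L M T^-2], RHS [L M T^-2] ✓ — Force and acceleration are vectors, mass is a scalar
(B) p⃗ = mv⃗: LHS [L M T^-1], RHS [L M T^-1] ✓ — mass (scalar) times velocity (vector)
(C) p⃗ = m/v⃗: LHS [L M T^-1], RHS [L^-1 M T] ✗ — momentum is mass times velocity; should be mv⃗ (and division by a vector is undefined)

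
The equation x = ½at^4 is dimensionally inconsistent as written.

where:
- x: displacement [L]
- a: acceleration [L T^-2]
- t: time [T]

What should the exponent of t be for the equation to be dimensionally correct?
The exponent of t should be 2: x = ½at^2

The LHS x has dimensions [L]; t has dimensions [T].
As written, the RHS ½at^4 (exponent 4 on t) has dimensions [L T^2], which does not match.
With exponent 2, the RHS ½at^2 has dimensions [L], matching the LHS.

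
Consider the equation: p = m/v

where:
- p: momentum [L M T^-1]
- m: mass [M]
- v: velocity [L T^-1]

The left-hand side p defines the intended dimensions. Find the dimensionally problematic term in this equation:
The right-hand side term m/v

p has dimensions [L M T^-1], but m/v has dimensions [L^-1 M T], so the term m/v is dimensionally wrong for p.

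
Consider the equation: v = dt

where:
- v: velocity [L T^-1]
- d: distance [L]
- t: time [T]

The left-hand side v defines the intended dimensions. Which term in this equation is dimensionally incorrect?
The right-hand side term dt

v has dimensions [L T^-1], but dt has dimensions [L T], so the term dt is dimensionally wrong for v.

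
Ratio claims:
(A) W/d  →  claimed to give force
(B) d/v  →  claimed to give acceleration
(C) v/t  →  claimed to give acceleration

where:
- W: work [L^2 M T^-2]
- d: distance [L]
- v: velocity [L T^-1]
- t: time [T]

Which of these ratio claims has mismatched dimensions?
(B) d/v does not give acceleration

(A) W/d: [L M T^-2] = force [L M T^-2] ✓
(B) d/v: [T] ≠ acceleration [L T^-2] ✗
(C) v/t: [L T^-2] = acceleration [L T^-2] ✓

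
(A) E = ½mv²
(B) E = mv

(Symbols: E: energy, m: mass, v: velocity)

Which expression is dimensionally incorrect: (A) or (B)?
(B)

(A) E = ½mv²: LHS [L^2 M T^-2], RHS [L^2 M T^-2] ✓
(B) E = mv: LHS [L^2 M T^-2], RHS [L M T^-1] ✗

Expression (B) E = mv is dimensionally incorrect.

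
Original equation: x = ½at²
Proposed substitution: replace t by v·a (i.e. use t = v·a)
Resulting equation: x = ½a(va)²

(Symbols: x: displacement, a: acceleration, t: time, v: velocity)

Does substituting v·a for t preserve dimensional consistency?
No

[t] = [T] and [v·a] = [L^2 T^-3]. These differ, so the substitution replaces a quantity by one of different dimensions and the result x = ½a(va)² has LHS [L] vs RHS [L^5 T^-8] — inconsistent.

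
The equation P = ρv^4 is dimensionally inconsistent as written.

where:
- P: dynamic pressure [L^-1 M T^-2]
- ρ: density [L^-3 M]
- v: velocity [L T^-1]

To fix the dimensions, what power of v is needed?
The exponent of v should be 2: P = ρv^2

The LHS P has dimensions [L^-1 M T^-2]; v has dimensions [L T^-1].
As written, the RHS ρv^4 (exponent 4 on v) has dimensions [L M T^-4], which does not match.
With exponent 2, the RHS ρv^2 has dimensions [L^-1 M T^-2], matching the LHS.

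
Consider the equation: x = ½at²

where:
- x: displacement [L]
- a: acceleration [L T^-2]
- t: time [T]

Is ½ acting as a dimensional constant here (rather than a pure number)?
No

x has dimensions [L] and at² already has dimensions [L], so the equation balances without ½ contributing any dimensions. ½ is a pure (dimensionless) number; changing or removing it would not affect dimensional consistency.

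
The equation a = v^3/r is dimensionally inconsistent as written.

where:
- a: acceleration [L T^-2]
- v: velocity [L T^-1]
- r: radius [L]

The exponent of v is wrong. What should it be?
The exponent of v should be 2: a = v^2/r

The LHS a has dimensions [L T^-2]; v has dimensions [L T^-1].
As written, the RHS v^3/r (exponent 3 on v) has dimensions [L^2 T^-3], which does not match.
With exponent 2, the RHS v^2/r has dimensions [L T^-2], matching the LHS.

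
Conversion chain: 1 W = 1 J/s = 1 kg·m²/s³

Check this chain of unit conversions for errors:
The chain is correct (no errors).

Correct: Watt is Joule per second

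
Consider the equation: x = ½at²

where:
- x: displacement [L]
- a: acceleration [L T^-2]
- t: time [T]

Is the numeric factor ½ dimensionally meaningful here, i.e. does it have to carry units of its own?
No

x has dimensions [L] and at² already has dimensions [L], so the equation balances without ½ contributing any dimensions. ½ is a pure (dimensionless) number; changing or removing it would not affect dimensional consistency.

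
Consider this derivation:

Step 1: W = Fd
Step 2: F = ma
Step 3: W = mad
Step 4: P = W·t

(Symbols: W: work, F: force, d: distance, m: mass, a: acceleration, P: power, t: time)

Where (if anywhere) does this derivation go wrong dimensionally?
Step 4

Step 1: W = Fd → LHS [L^2 M T^-2], RHS [L^2 M T^-2] ✓
Step 2: F = ma → LHS [L M T^-2], RHS [L M T^-2] ✓
Step 3: W = mad → LHS [L^2 M T^-2], RHS [L^2 M T^-2] ✓
Step 4: P = W·t → LHS [L^2 M T^-3], RHS [L^2 M T^-1] ✗

The first dimensional inconsistency appears in step 4: P = W·t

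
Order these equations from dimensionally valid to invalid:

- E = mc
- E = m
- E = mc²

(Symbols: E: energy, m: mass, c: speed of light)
Dimensionally correct: E = mc²
Dimensionally incorrect: E = mc, E = m
Ordered (correct first, then incorrect): E = mc², E = mc, E = m

- E = mc: LHS [L^2 M T^-2], RHS [L M T^-1] → incorrect ✗
- E = m: LHS [L^2 M T^-2], RHS [M] → incorrect ✗
- E = mc²: LHS [L^2 M T^-2], RHS [L^2 M T^-2] → correct ✓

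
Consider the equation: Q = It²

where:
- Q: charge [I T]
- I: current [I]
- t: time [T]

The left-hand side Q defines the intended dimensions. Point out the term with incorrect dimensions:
The right-hand side term It²

Q has dimensions [I T], but It² has dimensions [I T^2], so the term It² is dimensionally wrong for Q.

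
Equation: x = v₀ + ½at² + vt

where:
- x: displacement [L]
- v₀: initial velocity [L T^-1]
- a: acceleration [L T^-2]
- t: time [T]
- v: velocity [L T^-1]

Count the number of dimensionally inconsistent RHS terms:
1

LHS x: [L]
- v₀: [L T^-1] ✗
- ½at²: [L] ✓
- vt: [L] ✓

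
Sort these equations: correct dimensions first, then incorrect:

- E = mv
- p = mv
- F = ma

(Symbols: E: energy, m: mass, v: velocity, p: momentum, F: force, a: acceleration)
Dimensionally correct: p = mv, F = ma
Dimensionally incorrect: E = mv
Ordered (correct first, then incorrect): p = mv, F = ma, E = mv

- E = mv: LHS [L^2 M T^-2], RHS [L M T^-1] → incorrect ✗
- p = mv: LHS [L M T^-1], RHS [L M T^-1] → correct ✓
- F = ma: LHS [L M T^-2], RHS [L M T^-2] → correct ✓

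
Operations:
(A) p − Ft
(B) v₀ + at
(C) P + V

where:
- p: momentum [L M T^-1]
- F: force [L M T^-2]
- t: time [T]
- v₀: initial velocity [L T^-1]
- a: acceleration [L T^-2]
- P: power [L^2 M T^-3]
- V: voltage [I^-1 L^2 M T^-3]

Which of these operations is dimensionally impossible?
(C) P + V

(A) p − Ft: p [L M T^-1] and Ft [L M T^-1] — same dimensions ✓
(B) v₀ + at: v₀ [L T^-1] and at [L T^-1] — same dimensions ✓
(C) P + V: P [L^2 M T^-3] and V [I^-1 L^2 M T^-3] — different dimensions cannot be added/subtracted ✗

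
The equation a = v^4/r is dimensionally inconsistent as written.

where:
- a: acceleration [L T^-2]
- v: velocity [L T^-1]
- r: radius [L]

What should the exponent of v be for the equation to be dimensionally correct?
The exponent of v should be 2: a = v^2/r

The LHS a has dimensions [L T^-2]; v has dimensions [L T^-1].
As written, the RHS v^4/r (exponent 4 on v) has dimensions [L^3 T^-4], which does not match.
With exponent 2, the RHS v^2/r has dimensions [L T^-2], matching the LHS.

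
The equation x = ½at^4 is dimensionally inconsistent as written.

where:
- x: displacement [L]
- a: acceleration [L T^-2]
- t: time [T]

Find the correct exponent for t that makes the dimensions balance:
The exponent of t should be 2: x = ½at^2

The LHS x has dimensions [L]; t has dimensions [T].
As written, the RHS ½at^4 (exponent 4 on t) has dimensions [L T^2], which does not match.
With exponent 2, the RHS ½at^2 has dimensions [L], matching the LHS.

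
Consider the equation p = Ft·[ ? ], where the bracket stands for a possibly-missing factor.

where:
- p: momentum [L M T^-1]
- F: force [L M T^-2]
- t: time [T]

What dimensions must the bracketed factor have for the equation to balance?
Nothing is missing — the bracketed factor must be dimensionless.

p has dimensions [L M T^-1] and Ft already has dimensions [L M T^-1], so p = Ft is dimensionally complete.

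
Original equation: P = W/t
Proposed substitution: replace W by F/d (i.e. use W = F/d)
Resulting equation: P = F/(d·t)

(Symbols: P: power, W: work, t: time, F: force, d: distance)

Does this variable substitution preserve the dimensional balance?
No

[W] = [L^2 M T^-2] and [F/d] = [M T^-2]. These differ, so the substitution replaces a quantity by one of different dimensions and the result P = F/(d·t) has LHS [L^2 M T^-3] vs RHS [M T^-3] — inconsistent.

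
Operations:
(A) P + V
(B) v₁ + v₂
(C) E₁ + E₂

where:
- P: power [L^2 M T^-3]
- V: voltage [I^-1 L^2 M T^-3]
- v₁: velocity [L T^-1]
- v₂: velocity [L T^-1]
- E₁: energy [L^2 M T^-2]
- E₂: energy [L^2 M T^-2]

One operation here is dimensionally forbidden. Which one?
(A) P + V

(A) P + V: P [L^2 M T^-3] and V [I^-1 L^2 M T^-3] — different dimensions cannot be added/subtracted ✗
(B) v₁ + v₂: v₁ [L T^-1] and v₂ [L T^-1] — same dimensions ✓
(C) E₁ + E₂: E₁ [L^2 M T^-2] and E₂ [L^2 M T^-2] — same dimensions ✓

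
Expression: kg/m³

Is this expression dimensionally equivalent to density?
Yes

The expression kg/m³ has dimensions [L^-3 M], which is exactly density [L^-3 M].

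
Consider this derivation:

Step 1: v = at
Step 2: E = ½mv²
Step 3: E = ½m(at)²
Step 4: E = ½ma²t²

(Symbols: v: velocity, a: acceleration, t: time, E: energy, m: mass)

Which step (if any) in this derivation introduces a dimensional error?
No step introduces an error — all steps are dimensionally consistent.

Step 1: v = at → LHS [L T^-1], RHS [L T^-1] ✓
Step 2: E = ½mv² → LHS [L^2 M T^-2], RHS [L^2 M T^-2] ✓
Step 3: E = ½m(at)² → LHS [L^2 M T^-2], RHS [L^2 M T^-2] ✓
Step 4: E = ½ma²t² → LHS [L^2 M T^-2], RHS [L^2 M T^-2] ✓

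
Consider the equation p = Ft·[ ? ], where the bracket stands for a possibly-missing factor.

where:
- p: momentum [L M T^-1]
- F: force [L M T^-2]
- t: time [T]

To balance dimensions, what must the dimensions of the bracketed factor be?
Nothing is missing — the bracketed factor must be dimensionless.

p has dimensions [L M T^-1] and Ft already has dimensions [L M T^-1], so p = Ft is dimensionally complete.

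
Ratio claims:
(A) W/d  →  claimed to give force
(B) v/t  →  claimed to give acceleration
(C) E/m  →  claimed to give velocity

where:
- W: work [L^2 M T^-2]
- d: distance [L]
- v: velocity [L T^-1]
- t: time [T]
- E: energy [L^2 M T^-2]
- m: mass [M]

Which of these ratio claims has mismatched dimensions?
(C) E/m does not give velocity

(A) W/d: [L M T^-2] = force [L M T^-2] ✓
(B) v/t: [L T^-2] = acceleration [L T^-2] ✓
(C) E/m: [L^2 T^-2] ≠ velocity [L T^-1] ✗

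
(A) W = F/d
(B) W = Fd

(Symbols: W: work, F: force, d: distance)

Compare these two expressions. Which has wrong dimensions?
(A)

(A) W = F/d: LHS [L^2 M T^-2], RHS [M T^-2] ✗
(B) W = Fd: LHS [L^2 M T^-2], RHS [L^2 M T^-2] ✓

Expression (A) W = F/d is dimensionally incorrect.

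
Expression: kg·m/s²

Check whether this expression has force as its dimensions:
Yes

The expression kg·m/s² has dimensions [L M T^-2], which is exactly force [L M T^-2].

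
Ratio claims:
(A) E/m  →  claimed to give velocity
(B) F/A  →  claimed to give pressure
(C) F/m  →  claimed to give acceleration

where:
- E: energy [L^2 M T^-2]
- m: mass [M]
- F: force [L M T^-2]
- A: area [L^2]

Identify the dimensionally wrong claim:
(A) E/m does not give velocity

(A) E/m: [L^2 T^-2] ≠ velocity [L T^-1] ✗
(B) F/A: [L^-1 M T^-2] = pressure [L^-1 M T^-2] ✓
(C) F/m: [L T^-2] = acceleration [L T^-2] ✓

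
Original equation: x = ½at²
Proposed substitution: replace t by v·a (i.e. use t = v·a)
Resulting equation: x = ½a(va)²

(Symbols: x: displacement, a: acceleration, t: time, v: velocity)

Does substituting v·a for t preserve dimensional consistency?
No

[t] = [T] and [v·a] = [L^2 T^-3]. These differ, so the substitution replaces a quantity by one of different dimensions and the result x = ½a(va)² has LHS [L] vs RHS [L^5 T^-8] — inconsistent.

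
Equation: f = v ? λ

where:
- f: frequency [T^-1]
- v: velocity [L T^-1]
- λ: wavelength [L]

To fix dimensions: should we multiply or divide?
division (÷): f = v ÷ λ

f [T^-1]; v [L T^-1]; λ [L].
v × λ → [L^2 T^-1] ✗
v ÷ λ → [T^-1] ✓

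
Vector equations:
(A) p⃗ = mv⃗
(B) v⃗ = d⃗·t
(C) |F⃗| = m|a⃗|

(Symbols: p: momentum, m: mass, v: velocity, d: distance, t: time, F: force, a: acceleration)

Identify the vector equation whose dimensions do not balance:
(B) v⃗ = d⃗·t

(A) p⃗ = mv⃗: LHS [L M T^-1], RHS [L M T^-1] ✓ — mass (scalar) times velocity (vector)
(B) v⃗ = d⃗·t: LHS [L T^-1], RHS [L T] ✗ — velocity is displacement per time; should be d⃗/t
(C) |F⃗| = m|a⃗|: LHS [L M T^-2], RHS [L M T^-2] ✓ — magnitudes of vectors are scalars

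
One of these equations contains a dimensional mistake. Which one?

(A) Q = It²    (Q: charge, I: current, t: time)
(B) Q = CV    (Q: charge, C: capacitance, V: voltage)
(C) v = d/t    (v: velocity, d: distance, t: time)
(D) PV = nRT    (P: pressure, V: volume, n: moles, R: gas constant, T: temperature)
(A) Q = It²

The equation (A) Q = It² is dimensionally incorrect.

LHS (Q): [I T]
RHS (It²): [I T^2] ✗

The dimensions do not match. The other three equations balance.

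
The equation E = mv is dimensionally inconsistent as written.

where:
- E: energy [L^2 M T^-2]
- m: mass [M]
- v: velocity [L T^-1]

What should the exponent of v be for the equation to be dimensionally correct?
The exponent of v should be 2: E = mv^2

The LHS E has dimensions [L^2 M T^-2]; v has dimensions [L T^-1].
As written, the RHS mv (exponent 1 on v) has dimensions [L M T^-1], which does not match.
With exponent 2, the RHS mv^2 has dimensions [L^2 M T^-2], matching the LHS.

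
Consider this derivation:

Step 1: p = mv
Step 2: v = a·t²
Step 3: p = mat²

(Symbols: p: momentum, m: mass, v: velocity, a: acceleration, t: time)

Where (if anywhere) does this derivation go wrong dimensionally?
Step 2

Step 1: p = mv → LHS [L M T^-1], RHS [L M T^-1] ✓
Step 2: v = a·t² → LHS [L T^-1], RHS [L] ✗

The first dimensional inconsistency appears in step 2: v = a·t²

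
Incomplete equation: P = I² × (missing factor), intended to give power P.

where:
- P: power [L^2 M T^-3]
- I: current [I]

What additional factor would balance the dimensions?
R (resistance), dimensions [I^-2 L^2 M T^-3]

P has dimensions [L^2 M T^-3] and I² has dimensions [I^2].
The missing factor must have dimensions [L^2 M T^-3] / [I^2] = [I^-2 L^2 M T^-3], i.e. resistance (R).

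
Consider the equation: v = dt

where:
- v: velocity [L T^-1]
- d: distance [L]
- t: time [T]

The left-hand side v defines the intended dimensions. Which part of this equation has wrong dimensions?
The right-hand side term dt

v has dimensions [L T^-1], but dt has dimensions [L T], so the term dt is dimensionally wrong for v.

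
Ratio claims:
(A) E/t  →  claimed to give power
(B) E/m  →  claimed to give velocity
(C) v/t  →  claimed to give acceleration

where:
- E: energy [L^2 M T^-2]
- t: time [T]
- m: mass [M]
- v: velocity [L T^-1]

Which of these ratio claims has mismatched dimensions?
(B) E/m does not give velocity

(A) E/t: [L^2 M T^-3] = power [L^2 M T^-3] ✓
(B) E/m: [L^2 T^-2] ≠ velocity [L T^-1] ✗
(C) v/t: [L T^-2] = acceleration [L T^-2] ✓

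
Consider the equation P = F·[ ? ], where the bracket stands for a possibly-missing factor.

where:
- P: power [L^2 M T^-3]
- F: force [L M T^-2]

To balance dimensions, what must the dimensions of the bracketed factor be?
[L T^-1] — velocity (e.g. v)

P has dimensions [L^2 M T^-3]; F has dimensions [L M T^-2].
The bracketed factor must supply [L^2 M T^-3] / [L M T^-2] = [L T^-1].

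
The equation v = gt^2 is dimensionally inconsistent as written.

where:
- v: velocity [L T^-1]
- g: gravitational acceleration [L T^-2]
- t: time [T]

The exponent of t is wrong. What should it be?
The exponent of t should be 1: v = gt

The LHS v has dimensions [L T^-1]; t has dimensions [T].
As written, the RHS gt^2 (exponent 2 on t) has dimensions [L], which does not match.
With exponent 1, the RHS gt has dimensions [L T^-1], matching the LHS.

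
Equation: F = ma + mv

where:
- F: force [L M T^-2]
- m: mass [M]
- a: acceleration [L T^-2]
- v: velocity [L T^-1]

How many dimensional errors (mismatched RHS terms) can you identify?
1

LHS F: [L M T^-2]
- ma: [L M T^-2] ✓
- mv: [L M T^-1] ✗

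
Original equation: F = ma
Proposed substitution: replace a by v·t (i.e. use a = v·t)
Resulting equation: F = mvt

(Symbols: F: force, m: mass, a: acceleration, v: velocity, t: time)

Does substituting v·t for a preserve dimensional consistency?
No

[a] = [L T^-2] and [v·t] = [L]. These differ, so the substitution replaces a quantity by one of different dimensions and the result F = mvt has LHS [L M T^-2] vs RHS [L M] — inconsistent.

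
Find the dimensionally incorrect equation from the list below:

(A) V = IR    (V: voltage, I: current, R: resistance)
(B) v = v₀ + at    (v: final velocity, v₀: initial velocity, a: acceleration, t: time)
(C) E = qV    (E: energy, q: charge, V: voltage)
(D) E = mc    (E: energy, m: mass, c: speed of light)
(D) E = mc

The equation (D) E = mc is dimensionally incorrect.

LHS (E): [L^2 M T^-2]
RHS (mc): [L M T^-1] ✗

The dimensions do not match. The other three equations balance.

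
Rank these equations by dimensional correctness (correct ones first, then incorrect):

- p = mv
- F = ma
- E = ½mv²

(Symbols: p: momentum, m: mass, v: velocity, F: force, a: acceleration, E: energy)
Dimensionally correct: p = mv, F = ma, E = ½mv²
Dimensionally incorrect: none
Ordered (correct first, then incorrect): p = mv, F = ma, E = ½mv²

- p = mv: LHS [L M T^-1], RHS [L M T^-1] → correct ✓
- F = ma: LHS [L M T^-2], RHS [L M T^-2] → correct ✓
- E = ½mv²: LHS [L^2 M T^-2], RHS [L^2 M T^-2] → correct ✓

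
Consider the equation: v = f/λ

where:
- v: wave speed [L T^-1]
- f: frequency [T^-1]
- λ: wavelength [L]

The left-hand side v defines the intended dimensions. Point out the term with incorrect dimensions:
The right-hand side term f/λ

v has dimensions [L T^-1], but f/λ has dimensions [L^-1 T^-1], so the term f/λ is dimensionally wrong for v.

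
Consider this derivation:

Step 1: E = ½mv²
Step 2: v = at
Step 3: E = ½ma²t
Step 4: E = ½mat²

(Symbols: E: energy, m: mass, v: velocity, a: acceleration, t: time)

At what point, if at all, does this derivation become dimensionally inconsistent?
Step 3

Step 1: E = ½mv² → LHS [L^2 M T^-2], RHS [L^2 M T^-2] ✓
Step 2: v = at → LHS [L T^-1], RHS [L T^-1] ✓
Step 3: E = ½ma²t → LHS [L^2 M T^-2], RHS [L^2 M T^-3] ✗

The first dimensional inconsistency appears in step 3: E = ½ma²t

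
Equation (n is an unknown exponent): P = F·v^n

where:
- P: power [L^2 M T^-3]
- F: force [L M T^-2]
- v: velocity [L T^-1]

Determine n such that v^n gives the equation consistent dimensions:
n = 1

P has dimensions [L^2 M T^-3]; v has dimensions [L T^-1].
The rest of the RHS has dimensions [L M T^-2], so v^n must supply [L T^-1].
With n = 1: F·v^1 has dimensions [L^2 M T^-3], matching the LHS ✓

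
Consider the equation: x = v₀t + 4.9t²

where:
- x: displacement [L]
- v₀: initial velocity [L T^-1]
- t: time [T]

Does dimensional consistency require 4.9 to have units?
Yes

x has dimensions [L], while t² alone has dimensions [T^2]. For the equation to balance, the factor 4.9 must carry dimensions [L T^-2] — it is a dimensional constant (a numerical value of a physical quantity with its units suppressed), not a pure number.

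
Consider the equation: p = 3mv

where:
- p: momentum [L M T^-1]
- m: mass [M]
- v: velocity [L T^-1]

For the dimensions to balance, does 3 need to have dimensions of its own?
No

p has dimensions [L M T^-1] and mv already has dimensions [L M T^-1], so the equation balances without 3 contributing any dimensions. 3 is a pure (dimensionless) number; changing or removing it would not affect dimensional consistency.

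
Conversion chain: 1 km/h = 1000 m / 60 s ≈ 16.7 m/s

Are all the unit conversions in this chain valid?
The chain is incorrect (it contains an error).

Incorrect: 1 h = 3600 s, not 60 s (1 km/h ≈ 0.278 m/s)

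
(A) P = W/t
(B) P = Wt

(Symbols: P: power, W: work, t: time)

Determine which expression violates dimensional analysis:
(B)

(A) P = W/t: LHS [L^2 M T^-3], RHS [L^2 M T^-3] ✓
(B) P = Wt: LHS [L^2 M T^-3], RHS [L^2 M T^-1] ✗

Expression (B) P = Wt is dimensionally incorrect.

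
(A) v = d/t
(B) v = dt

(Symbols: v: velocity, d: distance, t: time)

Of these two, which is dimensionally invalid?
(B)

(A) v = d/t: LHS [L T^-1], RHS [L T^-1] ✓
(B) v = dt: LHS [L T^-1], RHS [L T] ✗

Expression (B) v = dt is dimensionally incorrect.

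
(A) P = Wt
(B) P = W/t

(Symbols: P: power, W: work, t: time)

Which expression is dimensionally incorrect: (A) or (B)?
(A)

(A) P = Wt: LHS [L^2 M T^-3], RHS [L^2 M T^-1] ✗
(B) P = W/t: LHS [L^2 M T^-3], RHS [L^2 M T^-3] ✓

Expression (A) P = Wt is dimensionally incorrect.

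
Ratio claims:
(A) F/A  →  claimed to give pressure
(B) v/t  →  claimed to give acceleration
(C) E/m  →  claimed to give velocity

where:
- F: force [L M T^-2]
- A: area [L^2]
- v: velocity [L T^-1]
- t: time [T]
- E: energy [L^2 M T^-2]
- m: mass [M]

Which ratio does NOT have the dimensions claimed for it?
(C) E/m does not give velocity

(A) F/A: [L^-1 M T^-2] = pressure [L^-1 M T^-2] ✓
(B) v/t: [L T^-2] = acceleration [L T^-2] ✓
(C) E/m: [L^2 T^-2] ≠ velocity [L T^-1] ✗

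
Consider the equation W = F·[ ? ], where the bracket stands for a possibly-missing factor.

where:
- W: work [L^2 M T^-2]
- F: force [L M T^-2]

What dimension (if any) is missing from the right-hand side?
[L] — length (e.g. a distance d)

W has dimensions [L^2 M T^-2]; F has dimensions [L M T^-2].
The bracketed factor must supply [L^2 M T^-2] / [L M T^-2] = [L].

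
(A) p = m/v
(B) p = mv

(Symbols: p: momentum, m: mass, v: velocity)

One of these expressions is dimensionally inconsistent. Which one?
(A)

(A) p = m/v: LHS [L M T^-1], RHS [L^-1 M T] ✗
(B) p = mv: LHS [L M T^-1], RHS [L M T^-1] ✓

Expression (A) p = m/v is dimensionally incorrect.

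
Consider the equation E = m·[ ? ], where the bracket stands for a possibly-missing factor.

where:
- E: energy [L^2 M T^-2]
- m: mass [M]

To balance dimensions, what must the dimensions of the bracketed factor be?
[L^2 T^-2] — velocity squared (e.g. v²)

E has dimensions [L^2 M T^-2]; m has dimensions [M].
The bracketed factor must supply [L^2 M T^-2] / [M] = [L^2 T^-2].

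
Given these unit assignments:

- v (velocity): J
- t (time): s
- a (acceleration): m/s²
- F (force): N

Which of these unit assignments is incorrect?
v

The variable v (velocity) should have units m/s, not J.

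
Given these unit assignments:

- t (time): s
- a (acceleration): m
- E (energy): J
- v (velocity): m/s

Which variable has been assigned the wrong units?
a

The variable a (acceleration) should have units m/s², not m.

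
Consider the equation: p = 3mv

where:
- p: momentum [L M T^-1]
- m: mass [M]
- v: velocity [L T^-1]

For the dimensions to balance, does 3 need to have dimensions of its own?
No

p has dimensions [L M T^-1] and mv already has dimensions [L M T^-1], so the equation balances without 3 contributing any dimensions. 3 is a pure (dimensionless) number; changing or removing it would not affect dimensional consistency.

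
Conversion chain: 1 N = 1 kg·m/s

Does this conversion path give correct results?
The chain is incorrect (it contains an error).

Incorrect: Newton is kg·m/s², not kg·m/s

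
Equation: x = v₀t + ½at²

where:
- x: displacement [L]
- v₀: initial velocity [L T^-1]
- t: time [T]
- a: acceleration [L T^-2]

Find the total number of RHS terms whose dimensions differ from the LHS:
0

LHS x: [L]
- v₀t: [L] ✓
- ½at²: [L] ✓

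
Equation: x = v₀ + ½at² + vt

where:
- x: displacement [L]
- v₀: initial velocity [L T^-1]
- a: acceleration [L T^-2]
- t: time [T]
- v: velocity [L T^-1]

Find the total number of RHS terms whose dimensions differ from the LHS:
1

LHS x: [L]
- v₀: [L T^-1] ✗
- ½at²: [L] ✓
- vt: [L] ✓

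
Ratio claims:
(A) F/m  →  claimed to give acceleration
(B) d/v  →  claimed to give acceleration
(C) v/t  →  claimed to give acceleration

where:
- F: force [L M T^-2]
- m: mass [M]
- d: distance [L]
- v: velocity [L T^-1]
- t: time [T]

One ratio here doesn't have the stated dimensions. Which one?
(B) d/v does not give acceleration

(A) F/m: [L T^-2] = acceleration [L T^-2] ✓
(B) d/v: [T] ≠ acceleration [L T^-2] ✗
(C) v/t: [L T^-2] = acceleration [L T^-2] ✓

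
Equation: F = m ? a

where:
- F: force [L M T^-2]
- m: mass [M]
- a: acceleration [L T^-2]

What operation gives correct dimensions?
multiplication (×): F = m × a

F [L M T^-2]; m [M]; a [L T^-2].
m × a → [L M T^-2] ✓
m ÷ a → [L^-1 M T^2] ✗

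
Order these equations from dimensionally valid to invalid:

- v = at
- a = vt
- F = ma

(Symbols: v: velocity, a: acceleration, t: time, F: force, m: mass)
Dimensionally correct: v = at, F = ma
Dimensionally incorrect: a = vt
Ordered (correct first, then incorrect): v = at, F = ma, a = vt

- v = at: LHS [L T^-1], RHS [L T^-1] → correct ✓
- a = vt: LHS [L T^-2], RHS [L] → incorrect ✗
- F = ma: LHS [L M T^-2], RHS [L M T^-2] → correct ✓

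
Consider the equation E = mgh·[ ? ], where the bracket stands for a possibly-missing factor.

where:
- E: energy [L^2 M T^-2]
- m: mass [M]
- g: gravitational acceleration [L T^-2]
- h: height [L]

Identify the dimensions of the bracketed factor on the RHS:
Nothing is missing — the bracketed factor must be dimensionless.

E has dimensions [L^2 M T^-2] and mgh already has dimensions [L^2 M T^-2], so E = mgh is dimensionally complete.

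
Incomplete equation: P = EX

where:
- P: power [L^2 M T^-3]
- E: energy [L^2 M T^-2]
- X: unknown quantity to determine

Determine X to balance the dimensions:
X = f (inverse time / frequency (1/t)), dimensions [T^-1]

P has dimensions [L^2 M T^-3]; the rest of the RHS (E) has dimensions [L^2 M T^-2].
So X must have dimensions [T^-1] — X = f (inverse time / frequency (1/t)).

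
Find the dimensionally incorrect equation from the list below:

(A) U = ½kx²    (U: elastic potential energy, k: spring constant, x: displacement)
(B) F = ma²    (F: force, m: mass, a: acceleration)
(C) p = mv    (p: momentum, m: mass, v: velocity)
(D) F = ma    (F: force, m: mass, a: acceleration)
(B) F = ma²

The equation (B) F = ma² is dimensionally incorrect.

LHS (F): [L M T^-2]
RHS (ma²): [L^2 M T^-4] ✗

The dimensions do not match. The other three equations balance.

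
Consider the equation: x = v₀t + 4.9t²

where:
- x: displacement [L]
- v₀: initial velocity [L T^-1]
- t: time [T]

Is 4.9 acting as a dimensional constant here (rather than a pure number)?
Yes

x has dimensions [L], while t² alone has dimensions [T^2]. For the equation to balance, the factor 4.9 must carry dimensions [L T^-2] — it is a dimensional constant (a numerical value of a physical quantity with its units suppressed), not a pure number.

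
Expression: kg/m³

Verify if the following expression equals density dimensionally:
Yes

The expression kg/m³ has dimensions [L^-3 M], which is exactly density [L^-3 M].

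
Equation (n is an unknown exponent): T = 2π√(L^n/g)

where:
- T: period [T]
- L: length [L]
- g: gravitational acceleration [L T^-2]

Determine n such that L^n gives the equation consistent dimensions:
n = 1

T has dimensions [T]; L has dimensions [L].
With n = 1: 2π√(L^1/g) has dimensions [T], matching the LHS ✓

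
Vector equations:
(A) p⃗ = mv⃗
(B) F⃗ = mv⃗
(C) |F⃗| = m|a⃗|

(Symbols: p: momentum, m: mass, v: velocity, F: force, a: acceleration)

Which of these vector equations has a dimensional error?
(B) F⃗ = mv⃗

(A) p⃗ = mv⃗: LHS [L M T^-1], RHS [L M T^-1] ✓ — mass (scalar) times velocity (vector)
(B) F⃗ = mv⃗: LHS [L M T^-2], RHS [L M T^-1] ✗ — mass times velocity is momentum, not force; should be ma⃗
(C) |F⃗| = m|a⃗|: LHS [L M T^-2], RHS [L M T^-2] ✓ — magnitudes of vectors are scalars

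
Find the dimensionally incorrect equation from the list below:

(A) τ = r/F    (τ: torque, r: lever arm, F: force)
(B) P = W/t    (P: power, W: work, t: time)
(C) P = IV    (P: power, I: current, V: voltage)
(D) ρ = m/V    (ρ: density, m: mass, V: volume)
(A) τ = r/F

The equation (A) τ = r/F is dimensionally incorrect.

LHS (τ): [L^2 M T^-2]
RHS (r/F): [M^-1 T^2] ✗

The dimensions do not match. The other three equations balance.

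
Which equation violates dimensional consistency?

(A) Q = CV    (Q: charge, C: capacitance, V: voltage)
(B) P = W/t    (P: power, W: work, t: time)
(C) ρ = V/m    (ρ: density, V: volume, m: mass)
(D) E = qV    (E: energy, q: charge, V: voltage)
(C) ρ = V/m

The equation (C) ρ = V/m is dimensionally incorrect.

LHS (ρ): [L^-3 M]
RHS (V/m): [L^3 M^-1] ✗

The dimensions do not match. The other three equations balance.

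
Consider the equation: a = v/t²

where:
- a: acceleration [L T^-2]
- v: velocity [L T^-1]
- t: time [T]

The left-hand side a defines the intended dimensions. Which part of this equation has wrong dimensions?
The right-hand side term v/t²

a has dimensions [L T^-2], but v/t² has dimensions [L T^-3], so the term v/t² is dimensionally wrong for a.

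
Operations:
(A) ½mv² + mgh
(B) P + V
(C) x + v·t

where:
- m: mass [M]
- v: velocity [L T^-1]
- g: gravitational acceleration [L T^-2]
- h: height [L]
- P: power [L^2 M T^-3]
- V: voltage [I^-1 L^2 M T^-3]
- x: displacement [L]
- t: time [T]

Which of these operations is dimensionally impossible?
(B) P + V

(A) ½mv² + mgh: ½mv² [L^2 M T^-2] and mgh [L^2 M T^-2] — same dimensions ✓
(B) P + V: P [L^2 M T^-3] and V [I^-1 L^2 M T^-3] — different dimensions cannot be added/subtracted ✗
(C) x + v·t: x [L] and v·t [L] — same dimensions ✓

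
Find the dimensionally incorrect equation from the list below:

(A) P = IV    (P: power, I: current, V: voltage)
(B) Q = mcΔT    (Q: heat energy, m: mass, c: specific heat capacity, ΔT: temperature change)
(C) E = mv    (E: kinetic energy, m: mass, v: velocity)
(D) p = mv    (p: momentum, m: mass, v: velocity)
(C) E = mv

The equation (C) E = mv is dimensionally incorrect.

LHS (E): [L^2 M T^-2]
RHS (mv): [L M T^-1] ✗

The dimensions do not match. The other three equations balance.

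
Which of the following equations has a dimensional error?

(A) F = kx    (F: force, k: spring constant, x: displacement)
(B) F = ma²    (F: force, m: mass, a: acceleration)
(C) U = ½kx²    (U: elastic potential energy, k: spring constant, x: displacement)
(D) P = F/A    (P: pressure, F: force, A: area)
(B) F = ma²

The equation (B) F = ma² is dimensionally incorrect.

LHS (F): [L M T^-2]
RHS (ma²): [L^2 M T^-4] ✗

The dimensions do not match. The other three equations balance.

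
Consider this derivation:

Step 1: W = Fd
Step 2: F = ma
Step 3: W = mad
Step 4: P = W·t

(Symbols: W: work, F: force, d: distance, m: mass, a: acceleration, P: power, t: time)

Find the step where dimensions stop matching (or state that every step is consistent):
Step 4

Step 1: W = Fd → LHS [L^2 M T^-2], RHS [L^2 M T^-2] ✓
Step 2: F = ma → LHS [L M T^-2], RHS [L M T^-2] ✓
Step 3: W = mad → LHS [L^2 M T^-2], RHS [L^2 M T^-2] ✓
Step 4: P = W·t → LHS [L^2 M T^-3], RHS [L^2 M T^-1] ✗

The first dimensional inconsistency appears in step 4: P = W·t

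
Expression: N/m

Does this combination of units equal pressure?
No

The expression N/m has dimensions [M T^-2], but pressure has dimensions [L^-1 M T^-2].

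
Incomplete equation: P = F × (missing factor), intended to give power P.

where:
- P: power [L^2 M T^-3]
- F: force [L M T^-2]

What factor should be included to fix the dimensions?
v (velocity), dimensions [L T^-1]

P has dimensions [L^2 M T^-3] and F has dimensions [L M T^-2].
The missing factor must have dimensions [L^2 M T^-3] / [L M T^-2] = [L T^-1], i.e. velocity (v).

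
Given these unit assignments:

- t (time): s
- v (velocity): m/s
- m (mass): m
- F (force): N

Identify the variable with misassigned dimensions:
m

The variable m (mass) should have units kg, not m.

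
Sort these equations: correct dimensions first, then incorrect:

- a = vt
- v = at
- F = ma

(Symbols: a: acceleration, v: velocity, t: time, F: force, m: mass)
Dimensionally correct: v = at, F = ma
Dimensionally incorrect: a = vt
Ordered (correct first, then incorrect): v = at, F = ma, a = vt

- a = vt: LHS [L T^-2], RHS [L] → incorrect ✗
- v = at: LHS [L T^-1], RHS [L T^-1] → correct ✓
- F = ma: LHS [L M T^-2], RHS [L M T^-2] → correct ✓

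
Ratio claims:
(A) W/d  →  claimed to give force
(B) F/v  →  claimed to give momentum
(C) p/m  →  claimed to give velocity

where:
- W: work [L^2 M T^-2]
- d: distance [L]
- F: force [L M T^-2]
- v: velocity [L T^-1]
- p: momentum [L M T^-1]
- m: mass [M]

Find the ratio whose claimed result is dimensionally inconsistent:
(B) F/v does not give momentum

(A) W/d: [L M T^-2] = force [L M T^-2] ✓
(B) F/v: [M T^-1] ≠ momentum [L M T^-1] ✗
(C) p/m: [L T^-1] = velocity [L T^-1] ✓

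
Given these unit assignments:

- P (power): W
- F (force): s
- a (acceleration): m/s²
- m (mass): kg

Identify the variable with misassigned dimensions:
F

The variable F (force) should have units N, not s.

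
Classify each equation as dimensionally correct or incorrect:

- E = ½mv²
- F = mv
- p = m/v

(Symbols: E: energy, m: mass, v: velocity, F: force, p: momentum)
Dimensionally correct: E = ½mv²
Dimensionally incorrect: F = mv, p = m/v
Ordered (correct first, then incorrect): E = ½mv², F = mv, p = m/v

- E = ½mv²: LHS [L^2 M T^-2], RHS [L^2 M T^-2] → correct ✓
- F = mv: LHS [L M T^-2], RHS [L M T^-1] → incorrect ✗
- p = m/v: LHS [L M T^-1], RHS [L^-1 M T] → incorrect ✗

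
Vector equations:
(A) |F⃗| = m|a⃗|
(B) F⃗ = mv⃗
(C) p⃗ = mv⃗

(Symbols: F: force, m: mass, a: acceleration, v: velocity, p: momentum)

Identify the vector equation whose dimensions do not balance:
(B) F⃗ = mv⃗

(A) |F⃗| = m|a⃗|: LHS [L M T^-2], RHS [L M T^-2] ✓ — magnitudes of vectors are scalars
(B) F⃗ = mv⃗: LHS [L M T^-2], RHS [L M T^-1] ✗ — mass times velocity is momentum, not force; should be ma⃗
(C) p⃗ = mv⃗: LHS [L M T^-1], RHS [L M T^-1] ✓ — mass (scalar) times velocity (vector)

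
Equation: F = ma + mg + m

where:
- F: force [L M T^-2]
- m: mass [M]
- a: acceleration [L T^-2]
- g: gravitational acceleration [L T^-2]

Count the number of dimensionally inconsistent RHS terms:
1

LHS F: [L M T^-2]
- ma: [L M T^-2] ✓
- mg: [L M T^-2] ✓
- m: [M] ✗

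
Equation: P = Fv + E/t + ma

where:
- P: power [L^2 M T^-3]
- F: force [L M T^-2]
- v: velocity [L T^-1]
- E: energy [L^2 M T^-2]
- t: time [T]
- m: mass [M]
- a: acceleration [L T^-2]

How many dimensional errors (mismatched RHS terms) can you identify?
1

LHS P: [L^2 M T^-3]
- Fv: [L^2 M T^-3] ✓
- E/t: [L^2 M T^-3] ✓
- ma: [L M T^-2] ✗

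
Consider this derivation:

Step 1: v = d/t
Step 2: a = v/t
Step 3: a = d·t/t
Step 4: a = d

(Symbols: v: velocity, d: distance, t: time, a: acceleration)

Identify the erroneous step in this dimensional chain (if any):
Step 3

Step 1: v = d/t → LHS [L T^-1], RHS [L T^-1] ✓
Step 2: a = v/t → LHS [L T^-2], RHS [L T^-2] ✓
Step 3: a = d·t/t → LHS [L T^-2], RHS [L] ✗

The first dimensional inconsistency appears in step 3: a = d·t/t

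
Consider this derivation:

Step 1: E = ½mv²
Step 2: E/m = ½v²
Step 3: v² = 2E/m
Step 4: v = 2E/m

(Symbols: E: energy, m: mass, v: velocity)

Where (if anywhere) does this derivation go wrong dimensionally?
Step 4

Step 1: E = ½mv² → LHS [L^2 M T^-2], RHS [L^2 M T^-2] ✓
Step 2: E/m = ½v² → LHS [L^2 T^-2], RHS [L^2 T^-2] ✓
Step 3: v² = 2E/m → LHS [L^2 T^-2], RHS [L^2 T^-2] ✓
Step 4: v = 2E/m → LHS [L T^-1], RHS [L^2 T^-2] ✗

The first dimensional inconsistency appears in step 4: v = 2E/m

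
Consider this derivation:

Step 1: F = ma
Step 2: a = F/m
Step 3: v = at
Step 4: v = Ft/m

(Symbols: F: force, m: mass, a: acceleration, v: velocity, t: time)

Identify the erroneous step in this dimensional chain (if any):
No step introduces an error — all steps are dimensionally consistent.

Step 1: F = ma → LHS [L M T^-2], RHS [L M T^-2] ✓
Step 2: a = F/m → LHS [L T^-2], RHS [L T^-2] ✓
Step 3: v = at → LHS [L T^-1], RHS [L T^-1] ✓
Step 4: v = Ft/m → LHS [L T^-1], RHS [L T^-1] ✓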